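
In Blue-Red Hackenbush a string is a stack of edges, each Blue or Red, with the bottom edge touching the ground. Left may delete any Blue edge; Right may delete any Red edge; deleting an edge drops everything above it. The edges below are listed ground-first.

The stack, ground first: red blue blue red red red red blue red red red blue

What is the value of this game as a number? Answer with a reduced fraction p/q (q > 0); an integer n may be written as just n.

g_1 [r]  L=[·]  R=[0]  ⇒ -1
g_2 [rb]  L=[-1]  R=[0]  ⇒ -1/2
g_3 [rbb]  L=[-1; -1/2]  R=[0]  ⇒ -1/4
g_4 [rbbr]  L=[-1; -1/2]  R=[-1/4; 0]  ⇒ -3/8
g_5 [rbbrr]  L=[-1; -1/2]  R=[-3/8; -1/4; 0]  ⇒ -7/16
g_6 [rbbrrr]  L=[-1; -1/2]  R=[-7/16; -3/8; -1/4; 0]  ⇒ -15/32
g_7 [rbbrrrr]  L=[-1; -1/2]  R=[-15/32; -7/16; -3/8; -1/4; 0]  ⇒ -31/64
g_8 [rbbrrrrb]  L=[-1; -1/2; -31/64]  R=[-15/32; -7/16; -3/8; -1/4; 0]  ⇒ -61/128
g_9 [rbbrrrrbr]  L=[-1; -1/2; -31/64]  R=[-61/128; -15/32; -7/16; -3/8; -1/4; 0]  ⇒ -123/256
g_10 [rbbrrrrbrr]  L=[-1; -1/2; -31/64]  R=[-123/256; -61/128; -15/32; -7/16; -3/8; -1/4; 0]  ⇒ -247/512
g_11 [rbbrrrrbrrr]  L=[-1; -1/2; -31/64]  R=[-247/512; -123/256; -61/128; -15/32; -7/16; -3/8; -1/4; 0]  ⇒ -495/1024
g_12 [rbbrrrrbrrrb]  L=[-1; -1/2; -31/64; -495/1024]  R=[-247/512; -123/256; -61/128; -15/32; -7/16; -3/8; -1/4; 0]  ⇒ -989/2048

-989/2048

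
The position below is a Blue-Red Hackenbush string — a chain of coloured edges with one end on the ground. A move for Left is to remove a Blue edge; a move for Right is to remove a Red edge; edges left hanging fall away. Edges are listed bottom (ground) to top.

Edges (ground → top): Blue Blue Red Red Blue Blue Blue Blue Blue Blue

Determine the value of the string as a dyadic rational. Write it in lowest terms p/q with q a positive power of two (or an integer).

383/256

Build v(s[:k]) for k = 1..10, string s = Blue Blue Red Red Blue Blue Blue Blue Blue Blue.
1 of 10 · B · max L 0 · min R +∞ -> 1
2 of 10 · BB · max L 1 · min R +∞ -> 2
3 of 10 · BBR · max L 1 · min R 2 -> 3/2
4 of 10 · BBRR · max L 1 · min R 3/2 -> 5/4
5 of 10 · BBRRB · max L 5/4 · min R 3/2 -> 11/8
6 of 10 · BBRRBB · max L 11/8 · min R 3/2 -> 23/16
7 of 10 · BBRRBBB · max L 23/16 · min R 3/2 -> 47/32
8 of 10 · BBRRBBBB · max L 47/32 · min R 3/2 -> 95/64
9 of 10 · BBRRBBBBB · max L 95/64 · min R 3/2 -> 191/128
10 of 10 · BBRRBBBBBB · max L 191/128 · min R 3/2 -> 383/256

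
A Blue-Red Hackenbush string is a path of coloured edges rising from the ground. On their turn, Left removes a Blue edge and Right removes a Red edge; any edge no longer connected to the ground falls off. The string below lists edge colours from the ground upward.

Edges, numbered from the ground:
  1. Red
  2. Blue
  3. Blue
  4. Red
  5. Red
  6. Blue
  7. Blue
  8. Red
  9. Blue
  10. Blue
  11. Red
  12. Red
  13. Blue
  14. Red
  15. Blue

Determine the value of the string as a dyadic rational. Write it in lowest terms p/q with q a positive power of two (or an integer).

-6453/16384

Recurse on prefixes of the 15-edge string Red Blue Blue Red Red Blue Blue Red Blue Blue Red Red Blue Red Blue:
1 of 15 · R · max L −∞ · min R 0 — -1
2 of 15 · RB · max L -1 · min R 0 — -1/2
3 of 15 · RBB · max L -1/2 · min R 0 — -1/4
4 of 15 · RBBR · max L -1/2 · min R -1/4 — -3/8
5 of 15 · RBBRR · max L -1/2 · min R -3/8 — -7/16
6 of 15 · RBBRRB · max L -7/16 · min R -3/8 — -13/32
7 of 15 · RBBRRBB · max L -13/32 · min R -3/8 — -25/64
8 of 15 · RBBRRBBR · max L -13/32 · min R -25/64 — -51/128
9 of 15 · RBBRRBBRB · max L -51/128 · min R -25/64 — -101/256
10 of 15 · RBBRRBBRBB · max L -101/256 · min R -25/64 — -201/512
11 of 15 · RBBRRBBRBBR · max L -101/256 · min R -201/512 — -403/1024
12 of 15 · RBBRRBBRBBRR · max L -101/256 · min R -403/1024 — -807/2048
13 of 15 · RBBRRBBRBBRRB · max L -807/2048 · min R -403/1024 — -1613/4096
14 of 15 · RBBRRBBRBBRRBR · max L -807/2048 · min R -1613/4096 — -3227/8192
15 of 15 · RBBRRBBRBBRRBRB · max L -3227/8192 · min R -1613/4096 — -6453/16384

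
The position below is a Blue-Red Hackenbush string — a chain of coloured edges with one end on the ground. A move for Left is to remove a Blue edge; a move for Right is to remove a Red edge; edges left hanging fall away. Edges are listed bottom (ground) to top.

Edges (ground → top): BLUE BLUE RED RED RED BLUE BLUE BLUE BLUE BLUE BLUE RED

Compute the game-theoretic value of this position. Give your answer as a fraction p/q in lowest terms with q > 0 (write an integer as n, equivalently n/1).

1277/1024

Recurse on prefixes of the 12-edge string BLUE BLUE RED RED RED BLUE BLUE BLUE BLUE BLUE BLUE RED:
edge 1 of 12 (BLUE): { 0 | · } so 1
edge 2 of 12 (BLUE): { 0 1 | · } so 2
edge 3 of 12 (RED): { 0 1 | 2 } so 3/2
edge 4 of 12 (RED): { 0 1 | 3/2 2 } so 5/4
edge 5 of 12 (RED): { 0 1 | 5/4 3/2 2 } so 9/8
edge 6 of 12 (BLUE): { 0 1 9/8 | 5/4 3/2 2 } so 19/16
edge 7 of 12 (BLUE): { 0 1 9/8 19/16 | 5/4 3/2 2 } so 39/32
edge 8 of 12 (BLUE): { 0 1 9/8 19/16 39/32 | 5/4 3/2 2 } so 79/64
edge 9 of 12 (BLUE): { 0 1 9/8 19/16 39/32 79/64 | 5/4 3/2 2 } so 159/128
edge 10 of 12 (BLUE): { 0 1 9/8 19/16 39/32 79/64 159/128 | 5/4 3/2 2 } so 319/256
edge 11 of 12 (BLUE): { 0 1 9/8 19/16 39/32 79/64 159/128 319/256 | 5/4 3/2 2 } so 639/512
edge 12 of 12 (RED): { 0 1 9/8 19/16 39/32 79/64 159/128 319/256 | 639/512 5/4 3/2 2 } so 1277/1024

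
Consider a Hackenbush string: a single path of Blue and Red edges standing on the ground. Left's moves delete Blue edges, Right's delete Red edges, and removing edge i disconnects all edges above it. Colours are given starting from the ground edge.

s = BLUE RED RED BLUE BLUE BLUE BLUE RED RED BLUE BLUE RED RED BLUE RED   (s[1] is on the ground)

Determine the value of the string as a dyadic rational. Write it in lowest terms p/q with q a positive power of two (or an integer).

7781/16384

step 1: add BLUE to get B; options L={ 0 } R={ ∅ } => 1
step 2: add RED to get BR; options L={ 0 } R={ 1 } => 1/2
step 3: add RED to get BRR; options L={ 0 } R={ 1/2; 1 } => 1/4
step 4: add BLUE to get BRRB; options L={ 0; 1/4 } R={ 1/2; 1 } => 3/8
step 5: add BLUE to get BRRBB; options L={ 0; 1/4; 3/8 } R={ 1/2; 1 } => 7/16
step 6: add BLUE to get BRRBBB; options L={ 0; 1/4; 3/8; 7/16 } R={ 1/2; 1 } => 15/32
step 7: add BLUE to get BRRBBBB; options L={ 0; 1/4; 3/8; 7/16; 15/32 } R={ 1/2; 1 } => 31/64
step 8: add RED to get BRRBBBBR; options L={ 0; 1/4; 3/8; 7/16; 15/32 } R={ 31/64; 1/2; 1 } => 61/128
step 9: add RED to get BRRBBBBRR; options L={ 0; 1/4; 3/8; 7/16; 15/32 } R={ 61/128; 31/64; 1/2; 1 } => 121/256
step 10: add BLUE to get BRRBBBBRRB; options L={ 0; 1/4; 3/8; 7/16; 15/32; 121/256 } R={ 61/128; 31/64; 1/2; 1 } => 243/512
step 11: add BLUE to get BRRBBBBRRBB; options L={ 0; 1/4; 3/8; 7/16; 15/32; 121/256; 243/512 } R={ 61/128; 31/64; 1/2; 1 } => 487/1024
step 12: add RED to get BRRBBBBRRBBR; options L={ 0; 1/4; 3/8; 7/16; 15/32; 121/256; 243/512 } R={ 487/1024; 61/128; 31/64; 1/2; 1 } => 973/2048
step 13: add RED to get BRRBBBBRRBBRR; options L={ 0; 1/4; 3/8; 7/16; 15/32; 121/256; 243/512 } R={ 973/2048; 487/1024; 61/128; 31/64; 1/2; 1 } => 1945/4096
step 14: add BLUE to get BRRBBBBRRBBRRB; options L={ 0; 1/4; 3/8; 7/16; 15/32; 121/256; 243/512; 1945/4096 } R={ 973/2048; 487/1024; 61/128; 31/64; 1/2; 1 } => 3891/8192
step 15: add RED to get BRRBBBBRRBBRRBR; options L={ 0; 1/4; 3/8; 7/16; 15/32; 121/256; 243/512; 1945/4096 } R={ 3891/8192; 973/2048; 487/1024; 61/128; 31/64; 1/2; 1 } => 7781/16384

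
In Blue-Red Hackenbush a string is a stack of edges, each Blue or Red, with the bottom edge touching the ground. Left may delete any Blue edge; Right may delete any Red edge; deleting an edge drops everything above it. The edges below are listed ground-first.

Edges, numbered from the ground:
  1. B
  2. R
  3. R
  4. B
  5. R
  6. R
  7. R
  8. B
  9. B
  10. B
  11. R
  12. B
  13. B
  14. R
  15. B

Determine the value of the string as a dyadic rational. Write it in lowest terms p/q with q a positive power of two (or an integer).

Prefix values for B R R B R R R B B B R B B R B via {L|R} + simplicity:
edge 1 of 15 (B): { 0 | none } — 1
edge 2 of 15 (R): { 0 | 1 } — 1/2
edge 3 of 15 (R): { 0 | 1/2; 1 } — 1/4
edge 4 of 15 (B): { 0; 1/4 | 1/2; 1 } — 3/8
edge 5 of 15 (R): { 0; 1/4 | 3/8; 1/2; 1 } — 5/16
edge 6 of 15 (R): { 0; 1/4 | 5/16; 3/8; 1/2; 1 } — 9/32
edge 7 of 15 (R): { 0; 1/4 | 9/32; 5/16; 3/8; 1/2; 1 } — 17/64
edge 8 of 15 (B): { 0; 1/4; 17/64 | 9/32; 5/16; 3/8; 1/2; 1 } — 35/128
edge 9 of 15 (B): { 0; 1/4; 17/64; 35/128 | 9/32; 5/16; 3/8; 1/2; 1 } — 71/256
edge 10 of 15 (B): { 0; 1/4; 17/64; 35/128; 71/256 | 9/32; 5/16; 3/8; 1/2; 1 } — 143/512
edge 11 of 15 (R): { 0; 1/4; 17/64; 35/128; 71/256 | 143/512; 9/32; 5/16; 3/8; 1/2; 1 } — 285/1024
edge 12 of 15 (B): { 0; 1/4; 17/64; 35/128; 71/256; 285/1024 | 143/512; 9/32; 5/16; 3/8; 1/2; 1 } — 571/2048
edge 13 of 15 (B): { 0; 1/4; 17/64; 35/128; 71/256; 285/1024; 571/2048 | 143/512; 9/32; 5/16; 3/8; 1/2; 1 } — 1143/4096
edge 14 of 15 (R): { 0; 1/4; 17/64; 35/128; 71/256; 285/1024; 571/2048 | 1143/4096; 143/512; 9/32; 5/16; 3/8; 1/2; 1 } — 2285/8192
edge 15 of 15 (B): { 0; 1/4; 17/64; 35/128; 71/256; 285/1024; 571/2048; 2285/8192 | 1143/4096; 143/512; 9/32; 5/16; 3/8; 1/2; 1 } — 4571/16384

4571/16384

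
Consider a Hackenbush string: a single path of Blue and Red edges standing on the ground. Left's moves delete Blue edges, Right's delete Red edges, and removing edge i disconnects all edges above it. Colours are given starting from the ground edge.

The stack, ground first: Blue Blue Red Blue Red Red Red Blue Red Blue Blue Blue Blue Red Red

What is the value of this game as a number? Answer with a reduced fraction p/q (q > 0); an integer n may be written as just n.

12665/8192

value(B) = { 0 | · } so 1
value(BB) = { 0 1 | · } so 2
value(BBR) = { 0 1 | 2 } so 3/2
value(BBRB) = { 0 1 3/2 | 2 } so 7/4
value(BBRBR) = { 0 1 3/2 | 7/4 2 } so 13/8
value(BBRBRR) = { 0 1 3/2 | 13/8 7/4 2 } so 25/16
value(BBRBRRR) = { 0 1 3/2 | 25/16 13/8 7/4 2 } so 49/32
value(BBRBRRRB) = { 0 1 3/2 49/32 | 25/16 13/8 7/4 2 } so 99/64
value(BBRBRRRBR) = { 0 1 3/2 49/32 | 99/64 25/16 13/8 7/4 2 } so 197/128
value(BBRBRRRBRB) = { 0 1 3/2 49/32 197/128 | 99/64 25/16 13/8 7/4 2 } so 395/256
value(BBRBRRRBRBB) = { 0 1 3/2 49/32 197/128 395/256 | 99/64 25/16 13/8 7/4 2 } so 791/512
value(BBRBRRRBRBBB) = { 0 1 3/2 49/32 197/128 395/256 791/512 | 99/64 25/16 13/8 7/4 2 } so 1583/1024
value(BBRBRRRBRBBBB) = { 0 1 3/2 49/32 197/128 395/256 791/512 1583/1024 | 99/64 25/16 13/8 7/4 2 } so 3167/2048
value(BBRBRRRBRBBBBR) = { 0 1 3/2 49/32 197/128 395/256 791/512 1583/1024 | 3167/2048 99/64 25/16 13/8 7/4 2 } so 6333/4096
value(BBRBRRRBRBBBBRR) = { 0 1 3/2 49/32 197/128 395/256 791/512 1583/1024 | 6333/4096 3167/2048 99/64 25/16 13/8 7/4 2 } so 12665/8192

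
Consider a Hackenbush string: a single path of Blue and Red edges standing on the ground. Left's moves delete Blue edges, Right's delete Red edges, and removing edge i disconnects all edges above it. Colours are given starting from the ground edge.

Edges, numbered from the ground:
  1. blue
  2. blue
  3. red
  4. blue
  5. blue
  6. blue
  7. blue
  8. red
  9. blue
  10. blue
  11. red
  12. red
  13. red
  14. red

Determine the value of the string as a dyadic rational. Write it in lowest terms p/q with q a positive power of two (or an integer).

8033/4096

Recurse on prefixes of the 14-edge string blue blue red blue blue blue blue red blue blue red red red red:
b: Left { 0 }, Right { (no moves) } gives simplest 1
bb: Left { 0 1 }, Right { (no moves) } gives simplest 2
bbr: Left { 0 1 }, Right { 2 } gives simplest 3/2
bbrb: Left { 0 1 3/2 }, Right { 2 } gives simplest 7/4
bbrbb: Left { 0 1 3/2 7/4 }, Right { 2 } gives simplest 15/8
bbrbbb: Left { 0 1 3/2 7/4 15/8 }, Right { 2 } gives simplest 31/16
bbrbbbb: Left { 0 1 3/2 7/4 15/8 31/16 }, Right { 2 } gives simplest 63/32
bbrbbbbr: Left { 0 1 3/2 7/4 15/8 31/16 }, Right { 63/32 2 } gives simplest 125/64
bbrbbbbrb: Left { 0 1 3/2 7/4 15/8 31/16 125/64 }, Right { 63/32 2 } gives simplest 251/128
bbrbbbbrbb: Left { 0 1 3/2 7/4 15/8 31/16 125/64 251/128 }, Right { 63/32 2 } gives simplest 503/256
bbrbbbbrbbr: Left { 0 1 3/2 7/4 15/8 31/16 125/64 251/128 }, Right { 503/256 63/32 2 } gives simplest 1005/512
bbrbbbbrbbrr: Left { 0 1 3/2 7/4 15/8 31/16 125/64 251/128 }, Right { 1005/512 503/256 63/32 2 } gives simplest 2009/1024
bbrbbbbrbbrrr: Left { 0 1 3/2 7/4 15/8 31/16 125/64 251/128 }, Right { 2009/1024 1005/512 503/256 63/32 2 } gives simplest 4017/2048
bbrbbbbrbbrrrr: Left { 0 1 3/2 7/4 15/8 31/16 125/64 251/128 }, Right { 4017/2048 2009/1024 1005/512 503/256 63/32 2 } gives simplest 8033/4096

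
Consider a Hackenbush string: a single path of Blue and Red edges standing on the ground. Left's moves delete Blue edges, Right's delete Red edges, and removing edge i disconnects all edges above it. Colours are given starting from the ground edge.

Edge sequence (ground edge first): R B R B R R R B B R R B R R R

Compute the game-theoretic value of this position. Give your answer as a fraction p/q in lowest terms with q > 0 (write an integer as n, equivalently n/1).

-11887/16384

step 1: add R to get R; options L={  } R={ 0 } — -1
step 2: add B to get RB; options L={ -1 } R={ 0 } — -1/2
step 3: add R to get RBR; options L={ -1 } R={ -1/2 0 } — -3/4
step 4: add B to get RBRB; options L={ -1 -3/4 } R={ -1/2 0 } — -5/8
step 5: add R to get RBRBR; options L={ -1 -3/4 } R={ -5/8 -1/2 0 } — -11/16
step 6: add R to get RBRBRR; options L={ -1 -3/4 } R={ -11/16 -5/8 -1/2 0 } — -23/32
step 7: add R to get RBRBRRR; options L={ -1 -3/4 } R={ -23/32 -11/16 -5/8 -1/2 0 } — -47/64
step 8: add B to get RBRBRRRB; options L={ -1 -3/4 -47/64 } R={ -23/32 -11/16 -5/8 -1/2 0 } — -93/128
step 9: add B to get RBRBRRRBB; options L={ -1 -3/4 -47/64 -93/128 } R={ -23/32 -11/16 -5/8 -1/2 0 } — -185/256
step 10: add R to get RBRBRRRBBR; options L={ -1 -3/4 -47/64 -93/128 } R={ -185/256 -23/32 -11/16 -5/8 -1/2 0 } — -371/512
step 11: add R to get RBRBRRRBBRR; options L={ -1 -3/4 -47/64 -93/128 } R={ -371/512 -185/256 -23/32 -11/16 -5/8 -1/2 0 } — -743/1024
step 12: add B to get RBRBRRRBBRRB; options L={ -1 -3/4 -47/64 -93/128 -743/1024 } R={ -371/512 -185/256 -23/32 -11/16 -5/8 -1/2 0 } — -1485/2048
step 13: add R to get RBRBRRRBBRRBR; options L={ -1 -3/4 -47/64 -93/128 -743/1024 } R={ -1485/2048 -371/512 -185/256 -23/32 -11/16 -5/8 -1/2 0 } — -2971/4096
step 14: add R to get RBRBRRRBBRRBRR; options L={ -1 -3/4 -47/64 -93/128 -743/1024 } R={ -2971/4096 -1485/2048 -371/512 -185/256 -23/32 -11/16 -5/8 -1/2 0 } — -5943/8192
step 15: add R to get RBRBRRRBBRRBRRR; options L={ -1 -3/4 -47/64 -93/128 -743/1024 } R={ -5943/8192 -2971/4096 -1485/2048 -371/512 -185/256 -23/32 -11/16 -5/8 -1/2 0 } — -11887/16384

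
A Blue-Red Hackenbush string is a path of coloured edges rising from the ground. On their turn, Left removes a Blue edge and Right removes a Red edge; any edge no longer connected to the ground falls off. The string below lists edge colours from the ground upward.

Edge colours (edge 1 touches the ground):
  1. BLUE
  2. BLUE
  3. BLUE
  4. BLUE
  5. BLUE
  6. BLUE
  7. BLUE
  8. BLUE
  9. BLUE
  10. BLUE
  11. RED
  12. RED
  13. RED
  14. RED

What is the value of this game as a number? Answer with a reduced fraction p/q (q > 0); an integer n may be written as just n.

step 1: add BLUE to get B; options L={ 0 } R={ ∅ } = 1
step 2: add BLUE to get BB; options L={ 0, 1 } R={ ∅ } = 2
step 3: add BLUE to get BBB; options L={ 0, 1, 2 } R={ ∅ } = 3
step 4: add BLUE to get BBBB; options L={ 0, 1, 2, 3 } R={ ∅ } = 4
step 5: add BLUE to get BBBBB; options L={ 0, 1, 2, 3, 4 } R={ ∅ } = 5
step 6: add BLUE to get BBBBBB; options L={ 0, 1, 2, 3, 4, 5 } R={ ∅ } = 6
step 7: add BLUE to get BBBBBBB; options L={ 0, 1, 2, 3, 4, 5, 6 } R={ ∅ } = 7
step 8: add BLUE to get BBBBBBBB; options L={ 0, 1, 2, 3, 4, 5, 6, 7 } R={ ∅ } = 8
step 9: add BLUE to get BBBBBBBBB; options L={ 0, 1, 2, 3, 4, 5, 6, 7, 8 } R={ ∅ } = 9
step 10: add BLUE to get BBBBBBBBBB; options L={ 0, 1, 2, 3, 4, 5, 6, 7, 8, 9 } R={ ∅ } = 10
step 11: add RED to get BBBBBBBBBBR; options L={ 0, 1, 2, 3, 4, 5, 6, 7, 8, 9 } R={ 10 } = 19/2
step 12: add RED to get BBBBBBBBBBRR; options L={ 0, 1, 2, 3, 4, 5, 6, 7, 8, 9 } R={ 19/2, 10 } = 37/4
step 13: add RED to get BBBBBBBBBBRRR; options L={ 0, 1, 2, 3, 4, 5, 6, 7, 8, 9 } R={ 37/4, 19/2, 10 } = 73/8
step 14: add RED to get BBBBBBBBBBRRRR; options L={ 0, 1, 2, 3, 4, 5, 6, 7, 8, 9 } R={ 73/8, 37/4, 19/2, 10 } = 145/16

145/16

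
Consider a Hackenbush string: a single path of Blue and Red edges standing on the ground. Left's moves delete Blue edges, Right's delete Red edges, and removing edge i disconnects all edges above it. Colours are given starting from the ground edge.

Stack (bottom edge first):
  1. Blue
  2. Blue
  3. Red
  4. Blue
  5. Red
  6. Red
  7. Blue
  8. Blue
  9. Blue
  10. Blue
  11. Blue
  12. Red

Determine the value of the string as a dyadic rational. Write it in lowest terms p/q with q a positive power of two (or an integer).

1661/1024

B: Left { 0 }, Right { — } = simplest 1
BB: Left { 0 1 }, Right { — } = simplest 2
BBR: Left { 0 1 }, Right { 2 } = simplest 3/2
BBRB: Left { 0 1 3/2 }, Right { 2 } = simplest 7/4
BBRBR: Left { 0 1 3/2 }, Right { 7/4 2 } = simplest 13/8
BBRBRR: Left { 0 1 3/2 }, Right { 13/8 7/4 2 } = simplest 25/16
BBRBRRB: Left { 0 1 3/2 25/16 }, Right { 13/8 7/4 2 } = simplest 51/32
BBRBRRBB: Left { 0 1 3/2 25/16 51/32 }, Right { 13/8 7/4 2 } = simplest 103/64
BBRBRRBBB: Left { 0 1 3/2 25/16 51/32 103/64 }, Right { 13/8 7/4 2 } = simplest 207/128
BBRBRRBBBB: Left { 0 1 3/2 25/16 51/32 103/64 207/128 }, Right { 13/8 7/4 2 } = simplest 415/256
BBRBRRBBBBB: Left { 0 1 3/2 25/16 51/32 103/64 207/128 415/256 }, Right { 13/8 7/4 2 } = simplest 831/512
BBRBRRBBBBBR: Left { 0 1 3/2 25/16 51/32 103/64 207/128 415/256 }, Right { 831/512 13/8 7/4 2 } = simplest 1661/1024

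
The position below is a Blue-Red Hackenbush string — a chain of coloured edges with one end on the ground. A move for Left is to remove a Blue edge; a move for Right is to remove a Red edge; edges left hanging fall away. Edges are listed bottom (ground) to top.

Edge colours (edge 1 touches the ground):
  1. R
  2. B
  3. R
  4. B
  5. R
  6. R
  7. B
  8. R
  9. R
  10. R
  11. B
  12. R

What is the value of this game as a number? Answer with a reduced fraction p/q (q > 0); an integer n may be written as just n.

-1467/2048

Prefix values for R B R B R R B R R R B R via {L|R} + simplicity:
1 of 12 · R · max L −∞ · min R 0 gives -1
2 of 12 · RB · max L -1 · min R 0 gives -1/2
3 of 12 · RBR · max L -1 · min R -1/2 gives -3/4
4 of 12 · RBRB · max L -3/4 · min R -1/2 gives -5/8
5 of 12 · RBRBR · max L -3/4 · min R -5/8 gives -11/16
6 of 12 · RBRBRR · max L -3/4 · min R -11/16 gives -23/32
7 of 12 · RBRBRRB · max L -23/32 · min R -11/16 gives -45/64
8 of 12 · RBRBRRBR · max L -23/32 · min R -45/64 gives -91/128
9 of 12 · RBRBRRBRR · max L -23/32 · min R -91/128 gives -183/256
10 of 12 · RBRBRRBRRR · max L -23/32 · min R -183/256 gives -367/512
11 of 12 · RBRBRRBRRRB · max L -367/512 · min R -183/256 gives -733/1024
12 of 12 · RBRBRRBRRRBR · max L -367/512 · min R -733/1024 gives -1467/2048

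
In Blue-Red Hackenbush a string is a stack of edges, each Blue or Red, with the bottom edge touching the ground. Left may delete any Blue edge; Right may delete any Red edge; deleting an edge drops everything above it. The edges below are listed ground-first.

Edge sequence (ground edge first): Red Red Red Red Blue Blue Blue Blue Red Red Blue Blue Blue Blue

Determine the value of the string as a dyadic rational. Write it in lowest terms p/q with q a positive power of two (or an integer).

-3169/1024

val(R) = { — | 0 } ⇒ -1
val(RR) = { — | -1,0 } ⇒ -2
val(RRR) = { — | -2,-1,0 } ⇒ -3
val(RRRR) = { — | -3,-2,-1,0 } ⇒ -4
val(RRRRB) = { -4 | -3,-2,-1,0 } ⇒ -7/2
val(RRRRBB) = { -4,-7/2 | -3,-2,-1,0 } ⇒ -13/4
val(RRRRBBB) = { -4,-7/2,-13/4 | -3,-2,-1,0 } ⇒ -25/8
val(RRRRBBBB) = { -4,-7/2,-13/4,-25/8 | -3,-2,-1,0 } ⇒ -49/16
val(RRRRBBBBR) = { -4,-7/2,-13/4,-25/8 | -49/16,-3,-2,-1,0 } ⇒ -99/32
val(RRRRBBBBRR) = { -4,-7/2,-13/4,-25/8 | -99/32,-49/16,-3,-2,-1,0 } ⇒ -199/64
val(RRRRBBBBRRB) = { -4,-7/2,-13/4,-25/8,-199/64 | -99/32,-49/16,-3,-2,-1,0 } ⇒ -397/128
val(RRRRBBBBRRBB) = { -4,-7/2,-13/4,-25/8,-199/64,-397/128 | -99/32,-49/16,-3,-2,-1,0 } ⇒ -793/256
val(RRRRBBBBRRBBB) = { -4,-7/2,-13/4,-25/8,-199/64,-397/128,-793/256 | -99/32,-49/16,-3,-2,-1,0 } ⇒ -1585/512
val(RRRRBBBBRRBBBB) = { -4,-7/2,-13/4,-25/8,-199/64,-397/128,-793/256,-1585/512 | -99/32,-49/16,-3,-2,-1,0 } ⇒ -3169/1024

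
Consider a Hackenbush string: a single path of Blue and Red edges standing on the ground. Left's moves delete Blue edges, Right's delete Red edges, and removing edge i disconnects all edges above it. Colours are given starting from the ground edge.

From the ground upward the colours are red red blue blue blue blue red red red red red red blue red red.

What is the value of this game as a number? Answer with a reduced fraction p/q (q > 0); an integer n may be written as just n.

Prefix values for red red blue blue blue blue red red red red red red blue red red via {L|R} + simplicity:
r: Left { · }, Right { 0 } -> simplest -1
rr: Left { · }, Right { -1, 0 } -> simplest -2
rrb: Left { -2 }, Right { -1, 0 } -> simplest -3/2
rrbb: Left { -2, -3/2 }, Right { -1, 0 } -> simplest -5/4
rrbbb: Left { -2, -3/2, -5/4 }, Right { -1, 0 } -> simplest -9/8
rrbbbb: Left { -2, -3/2, -5/4, -9/8 }, Right { -1, 0 } -> simplest -17/16
rrbbbbr: Left { -2, -3/2, -5/4, -9/8 }, Right { -17/16, -1, 0 } -> simplest -35/32
rrbbbbrr: Left { -2, -3/2, -5/4, -9/8 }, Right { -35/32, -17/16, -1, 0 } -> simplest -71/64
rrbbbbrrr: Left { -2, -3/2, -5/4, -9/8 }, Right { -71/64, -35/32, -17/16, -1, 0 } -> simplest -143/128
rrbbbbrrrr: Left { -2, -3/2, -5/4, -9/8 }, Right { -143/128, -71/64, -35/32, -17/16, -1, 0 } -> simplest -287/256
rrbbbbrrrrr: Left { -2, -3/2, -5/4, -9/8 }, Right { -287/256, -143/128, -71/64, -35/32, -17/16, -1, 0 } -> simplest -575/512
rrbbbbrrrrrr: Left { -2, -3/2, -5/4, -9/8 }, Right { -575/512, -287/256, -143/128, -71/64, -35/32, -17/16, -1, 0 } -> simplest -1151/1024
rrbbbbrrrrrrb: Left { -2, -3/2, -5/4, -9/8, -1151/1024 }, Right { -575/512, -287/256, -143/128, -71/64, -35/32, -17/16, -1, 0 } -> simplest -2301/2048
rrbbbbrrrrrrbr: Left { -2, -3/2, -5/4, -9/8, -1151/1024 }, Right { -2301/2048, -575/512, -287/256, -143/128, -71/64, -35/32, -17/16, -1, 0 } -> simplest -4603/4096
rrbbbbrrrrrrbrr: Left { -2, -3/2, -5/4, -9/8, -1151/1024 }, Right { -4603/4096, -2301/2048, -575/512, -287/256, -143/128, -71/64, -35/32, -17/16, -1, 0 } -> simplest -9207/8192

-9207/8192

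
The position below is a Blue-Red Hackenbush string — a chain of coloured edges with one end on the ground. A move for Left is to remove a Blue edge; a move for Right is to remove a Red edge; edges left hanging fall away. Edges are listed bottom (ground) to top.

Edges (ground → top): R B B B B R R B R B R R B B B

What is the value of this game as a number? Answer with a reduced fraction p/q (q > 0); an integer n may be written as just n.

Build g(s[:k]) for k = 1..15, string s = R B B B B R R B R B R R B B B.
1 of 15 · R · max L −∞ · min R 0 ⇒ -1
2 of 15 · RB · max L -1 · min R 0 ⇒ -1/2
3 of 15 · RBB · max L -1/2 · min R 0 ⇒ -1/4
4 of 15 · RBBB · max L -1/4 · min R 0 ⇒ -1/8
5 of 15 · RBBBB · max L -1/8 · min R 0 ⇒ -1/16
6 of 15 · RBBBBR · max L -1/8 · min R -1/16 ⇒ -3/32
7 of 15 · RBBBBRR · max L -1/8 · min R -3/32 ⇒ -7/64
8 of 15 · RBBBBRRB · max L -7/64 · min R -3/32 ⇒ -13/128
9 of 15 · RBBBBRRBR · max L -7/64 · min R -13/128 ⇒ -27/256
10 of 15 · RBBBBRRBRB · max L -27/256 · min R -13/128 ⇒ -53/512
11 of 15 · RBBBBRRBRBR · max L -27/256 · min R -53/512 ⇒ -107/1024
12 of 15 · RBBBBRRBRBRR · max L -27/256 · min R -107/1024 ⇒ -215/2048
13 of 15 · RBBBBRRBRBRRB · max L -215/2048 · min R -107/1024 ⇒ -429/4096
14 of 15 · RBBBBRRBRBRRBB · max L -429/4096 · min R -107/1024 ⇒ -857/8192
15 of 15 · RBBBBRRBRBRRBBB · max L -857/8192 · min R -107/1024 ⇒ -1713/16384

-1713/16384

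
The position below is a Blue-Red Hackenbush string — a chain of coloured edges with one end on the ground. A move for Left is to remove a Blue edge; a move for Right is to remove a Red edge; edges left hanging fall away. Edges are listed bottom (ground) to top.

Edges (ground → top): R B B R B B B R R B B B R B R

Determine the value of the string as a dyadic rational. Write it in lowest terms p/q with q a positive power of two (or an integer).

-4491/16384

v(R) = { none | 0 } = -1
v(RB) = { -1 | 0 } = -1/2
v(RBB) = { -1; -1/2 | 0 } = -1/4
v(RBBR) = { -1; -1/2 | -1/4; 0 } = -3/8
v(RBBRB) = { -1; -1/2; -3/8 | -1/4; 0 } = -5/16
v(RBBRBB) = { -1; -1/2; -3/8; -5/16 | -1/4; 0 } = -9/32
v(RBBRBBB) = { -1; -1/2; -3/8; -5/16; -9/32 | -1/4; 0 } = -17/64
v(RBBRBBBR) = { -1; -1/2; -3/8; -5/16; -9/32 | -17/64; -1/4; 0 } = -35/128
v(RBBRBBBRR) = { -1; -1/2; -3/8; -5/16; -9/32 | -35/128; -17/64; -1/4; 0 } = -71/256
v(RBBRBBBRRB) = { -1; -1/2; -3/8; -5/16; -9/32; -71/256 | -35/128; -17/64; -1/4; 0 } = -141/512
v(RBBRBBBRRBB) = { -1; -1/2; -3/8; -5/16; -9/32; -71/256; -141/512 | -35/128; -17/64; -1/4; 0 } = -281/1024
v(RBBRBBBRRBBB) = { -1; -1/2; -3/8; -5/16; -9/32; -71/256; -141/512; -281/1024 | -35/128; -17/64; -1/4; 0 } = -561/2048
v(RBBRBBBRRBBBR) = { -1; -1/2; -3/8; -5/16; -9/32; -71/256; -141/512; -281/1024 | -561/2048; -35/128; -17/64; -1/4; 0 } = -1123/4096
v(RBBRBBBRRBBBRB) = { -1; -1/2; -3/8; -5/16; -9/32; -71/256; -141/512; -281/1024; -1123/4096 | -561/2048; -35/128; -17/64; -1/4; 0 } = -2245/8192
v(RBBRBBBRRBBBRBR) = { -1; -1/2; -3/8; -5/16; -9/32; -71/256; -141/512; -281/1024; -1123/4096 | -2245/8192; -561/2048; -35/128; -17/64; -1/4; 0 } = -4491/16384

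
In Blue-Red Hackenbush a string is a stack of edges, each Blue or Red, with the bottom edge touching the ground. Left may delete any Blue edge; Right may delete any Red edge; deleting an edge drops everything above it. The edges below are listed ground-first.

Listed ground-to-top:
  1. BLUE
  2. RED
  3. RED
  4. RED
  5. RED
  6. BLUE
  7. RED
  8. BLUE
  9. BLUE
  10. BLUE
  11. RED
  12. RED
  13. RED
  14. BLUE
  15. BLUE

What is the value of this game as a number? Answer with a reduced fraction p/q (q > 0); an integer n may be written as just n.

Build g(s[:k]) for k = 1..15, string s = BLUE RED RED RED RED BLUE RED BLUE BLUE BLUE RED RED RED BLUE BLUE.
step 1: add BLUE to get B; options L={ 0 } R={ ∅ } so 1
step 2: add RED to get BR; options L={ 0 } R={ 1 } so 1/2
step 3: add RED to get BRR; options L={ 0 } R={ 1/2 1 } so 1/4
step 4: add RED to get BRRR; options L={ 0 } R={ 1/4 1/2 1 } so 1/8
step 5: add RED to get BRRRR; options L={ 0 } R={ 1/8 1/4 1/2 1 } so 1/16
step 6: add BLUE to get BRRRRB; options L={ 0 1/16 } R={ 1/8 1/4 1/2 1 } so 3/32
step 7: add RED to get BRRRRBR; options L={ 0 1/16 } R={ 3/32 1/8 1/4 1/2 1 } so 5/64
step 8: add BLUE to get BRRRRBRB; options L={ 0 1/16 5/64 } R={ 3/32 1/8 1/4 1/2 1 } so 11/128
step 9: add BLUE to get BRRRRBRBB; options L={ 0 1/16 5/64 11/128 } R={ 3/32 1/8 1/4 1/2 1 } so 23/256
step 10: add BLUE to get BRRRRBRBBB; options L={ 0 1/16 5/64 11/128 23/256 } R={ 3/32 1/8 1/4 1/2 1 } so 47/512
step 11: add RED to get BRRRRBRBBBR; options L={ 0 1/16 5/64 11/128 23/256 } R={ 47/512 3/32 1/8 1/4 1/2 1 } so 93/1024
step 12: add RED to get BRRRRBRBBBRR; options L={ 0 1/16 5/64 11/128 23/256 } R={ 93/1024 47/512 3/32 1/8 1/4 1/2 1 } so 185/2048
step 13: add RED to get BRRRRBRBBBRRR; options L={ 0 1/16 5/64 11/128 23/256 } R={ 185/2048 93/1024 47/512 3/32 1/8 1/4 1/2 1 } so 369/4096
step 14: add BLUE to get BRRRRBRBBBRRRB; options L={ 0 1/16 5/64 11/128 23/256 369/4096 } R={ 185/2048 93/1024 47/512 3/32 1/8 1/4 1/2 1 } so 739/8192
step 15: add BLUE to get BRRRRBRBBBRRRBB; options L={ 0 1/16 5/64 11/128 23/256 369/4096 739/8192 } R={ 185/2048 93/1024 47/512 3/32 1/8 1/4 1/2 1 } so 1479/16384

1479/16384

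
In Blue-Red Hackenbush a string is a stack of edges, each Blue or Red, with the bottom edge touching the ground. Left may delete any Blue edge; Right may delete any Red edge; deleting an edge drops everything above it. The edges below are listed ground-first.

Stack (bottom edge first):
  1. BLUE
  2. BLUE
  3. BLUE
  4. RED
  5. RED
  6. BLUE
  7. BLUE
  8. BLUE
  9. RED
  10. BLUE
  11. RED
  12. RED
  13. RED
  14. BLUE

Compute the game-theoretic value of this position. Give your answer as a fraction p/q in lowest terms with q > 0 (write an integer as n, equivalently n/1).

5027/2048

Prefix values for BLUE BLUE BLUE RED RED BLUE BLUE BLUE RED BLUE RED RED RED BLUE via {L|R} + simplicity:
edge 1 of 14 (BLUE): { 0 | — } gives 1
edge 2 of 14 (BLUE): { 0,1 | — } gives 2
edge 3 of 14 (BLUE): { 0,1,2 | — } gives 3
edge 4 of 14 (RED): { 0,1,2 | 3 } gives 5/2
edge 5 of 14 (RED): { 0,1,2 | 5/2,3 } gives 9/4
edge 6 of 14 (BLUE): { 0,1,2,9/4 | 5/2,3 } gives 19/8
edge 7 of 14 (BLUE): { 0,1,2,9/4,19/8 | 5/2,3 } gives 39/16
edge 8 of 14 (BLUE): { 0,1,2,9/4,19/8,39/16 | 5/2,3 } gives 79/32
edge 9 of 14 (RED): { 0,1,2,9/4,19/8,39/16 | 79/32,5/2,3 } gives 157/64
edge 10 of 14 (BLUE): { 0,1,2,9/4,19/8,39/16,157/64 | 79/32,5/2,3 } gives 315/128
edge 11 of 14 (RED): { 0,1,2,9/4,19/8,39/16,157/64 | 315/128,79/32,5/2,3 } gives 629/256
edge 12 of 14 (RED): { 0,1,2,9/4,19/8,39/16,157/64 | 629/256,315/128,79/32,5/2,3 } gives 1257/512
edge 13 of 14 (RED): { 0,1,2,9/4,19/8,39/16,157/64 | 1257/512,629/256,315/128,79/32,5/2,3 } gives 2513/1024
edge 14 of 14 (BLUE): { 0,1,2,9/4,19/8,39/16,157/64,2513/1024 | 1257/512,629/256,315/128,79/32,5/2,3 } gives 5027/2048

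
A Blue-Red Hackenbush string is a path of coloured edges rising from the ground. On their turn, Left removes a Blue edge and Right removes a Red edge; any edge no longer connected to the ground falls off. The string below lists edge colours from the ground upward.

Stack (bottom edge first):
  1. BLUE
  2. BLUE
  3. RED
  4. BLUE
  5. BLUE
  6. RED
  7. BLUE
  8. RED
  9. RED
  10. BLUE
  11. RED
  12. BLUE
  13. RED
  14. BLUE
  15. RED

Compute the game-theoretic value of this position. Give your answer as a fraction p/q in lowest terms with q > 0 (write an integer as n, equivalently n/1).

B: Left { 0 }, Right { — } = simplest 1
BB: Left { 0,1 }, Right { — } = simplest 2
BBR: Left { 0,1 }, Right { 2 } = simplest 3/2
BBRB: Left { 0,1,3/2 }, Right { 2 } = simplest 7/4
BBRBB: Left { 0,1,3/2,7/4 }, Right { 2 } = simplest 15/8
BBRBBR: Left { 0,1,3/2,7/4 }, Right { 15/8,2 } = simplest 29/16
BBRBBRB: Left { 0,1,3/2,7/4,29/16 }, Right { 15/8,2 } = simplest 59/32
BBRBBRBR: Left { 0,1,3/2,7/4,29/16 }, Right { 59/32,15/8,2 } = simplest 117/64
BBRBBRBRR: Left { 0,1,3/2,7/4,29/16 }, Right { 117/64,59/32,15/8,2 } = simplest 233/128
BBRBBRBRRB: Left { 0,1,3/2,7/4,29/16,233/128 }, Right { 117/64,59/32,15/8,2 } = simplest 467/256
BBRBBRBRRBR: Left { 0,1,3/2,7/4,29/16,233/128 }, Right { 467/256,117/64,59/32,15/8,2 } = simplest 933/512
BBRBBRBRRBRB: Left { 0,1,3/2,7/4,29/16,233/128,933/512 }, Right { 467/256,117/64,59/32,15/8,2 } = simplest 1867/1024
BBRBBRBRRBRBR: Left { 0,1,3/2,7/4,29/16,233/128,933/512 }, Right { 1867/1024,467/256,117/64,59/32,15/8,2 } = simplest 3733/2048
BBRBBRBRRBRBRB: Left { 0,1,3/2,7/4,29/16,233/128,933/512,3733/2048 }, Right { 1867/1024,467/256,117/64,59/32,15/8,2 } = simplest 7467/4096
BBRBBRBRRBRBRBR: Left { 0,1,3/2,7/4,29/16,233/128,933/512,3733/2048 }, Right { 7467/4096,1867/1024,467/256,117/64,59/32,15/8,2 } = simplest 14933/8192

14933/8192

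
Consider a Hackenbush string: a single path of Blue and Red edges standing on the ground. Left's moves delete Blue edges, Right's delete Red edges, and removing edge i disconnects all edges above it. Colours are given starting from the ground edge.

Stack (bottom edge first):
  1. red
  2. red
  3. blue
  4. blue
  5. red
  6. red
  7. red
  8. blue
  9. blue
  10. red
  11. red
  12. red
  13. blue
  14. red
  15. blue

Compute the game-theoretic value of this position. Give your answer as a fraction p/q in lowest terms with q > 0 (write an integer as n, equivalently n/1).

-11893/8192

Prefix values for red red blue blue red red red blue blue red red red blue red blue via {L|R} + simplicity:
v_1 [r]  L=[(no moves)]  R=[0]  — -1
v_2 [rr]  L=[(no moves)]  R=[-1, 0]  — -2
v_3 [rrb]  L=[-2]  R=[-1, 0]  — -3/2
v_4 [rrbb]  L=[-2, -3/2]  R=[-1, 0]  — -5/4
v_5 [rrbbr]  L=[-2, -3/2]  R=[-5/4, -1, 0]  — -11/8
v_6 [rrbbrr]  L=[-2, -3/2]  R=[-11/8, -5/4, -1, 0]  — -23/16
v_7 [rrbbrrr]  L=[-2, -3/2]  R=[-23/16, -11/8, -5/4, -1, 0]  — -47/32
v_8 [rrbbrrrb]  L=[-2, -3/2, -47/32]  R=[-23/16, -11/8, -5/4, -1, 0]  — -93/64
v_9 [rrbbrrrbb]  L=[-2, -3/2, -47/32, -93/64]  R=[-23/16, -11/8, -5/4, -1, 0]  — -185/128
v_10 [rrbbrrrbbr]  L=[-2, -3/2, -47/32, -93/64]  R=[-185/128, -23/16, -11/8, -5/4, -1, 0]  — -371/256
v_11 [rrbbrrrbbrr]  L=[-2, -3/2, -47/32, -93/64]  R=[-371/256, -185/128, -23/16, -11/8, -5/4, -1, 0]  — -743/512
v_12 [rrbbrrrbbrrr]  L=[-2, -3/2, -47/32, -93/64]  R=[-743/512, -371/256, -185/128, -23/16, -11/8, -5/4, -1, 0]  — -1487/1024
v_13 [rrbbrrrbbrrrb]  L=[-2, -3/2, -47/32, -93/64, -1487/1024]  R=[-743/512, -371/256, -185/128, -23/16, -11/8, -5/4, -1, 0]  — -2973/2048
v_14 [rrbbrrrbbrrrbr]  L=[-2, -3/2, -47/32, -93/64, -1487/1024]  R=[-2973/2048, -743/512, -371/256, -185/128, -23/16, -11/8, -5/4, -1, 0]  — -5947/4096
v_15 [rrbbrrrbbrrrbrb]  L=[-2, -3/2, -47/32, -93/64, -1487/1024, -5947/4096]  R=[-2973/2048, -743/512, -371/256, -185/128, -23/16, -11/8, -5/4, -1, 0]  — -11893/8192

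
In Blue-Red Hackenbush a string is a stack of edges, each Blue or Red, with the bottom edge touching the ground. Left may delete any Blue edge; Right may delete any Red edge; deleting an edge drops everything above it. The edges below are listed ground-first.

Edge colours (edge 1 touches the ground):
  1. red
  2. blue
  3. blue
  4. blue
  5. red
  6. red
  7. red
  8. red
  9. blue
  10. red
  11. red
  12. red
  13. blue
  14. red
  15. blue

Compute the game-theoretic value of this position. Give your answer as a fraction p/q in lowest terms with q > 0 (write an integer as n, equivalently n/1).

-3957/16384

Prefix values for red blue blue blue red red red red blue red red red blue red blue via {L|R} + simplicity:
G_1 [r]  L=[·]  R=[0]  = -1
G_2 [rb]  L=[-1]  R=[0]  = -1/2
G_3 [rbb]  L=[-1,-1/2]  R=[0]  = -1/4
G_4 [rbbb]  L=[-1,-1/2,-1/4]  R=[0]  = -1/8
G_5 [rbbbr]  L=[-1,-1/2,-1/4]  R=[-1/8,0]  = -3/16
G_6 [rbbbrr]  L=[-1,-1/2,-1/4]  R=[-3/16,-1/8,0]  = -7/32
G_7 [rbbbrrr]  L=[-1,-1/2,-1/4]  R=[-7/32,-3/16,-1/8,0]  = -15/64
G_8 [rbbbrrrr]  L=[-1,-1/2,-1/4]  R=[-15/64,-7/32,-3/16,-1/8,0]  = -31/128
G_9 [rbbbrrrrb]  L=[-1,-1/2,-1/4,-31/128]  R=[-15/64,-7/32,-3/16,-1/8,0]  = -61/256
G_10 [rbbbrrrrbr]  L=[-1,-1/2,-1/4,-31/128]  R=[-61/256,-15/64,-7/32,-3/16,-1/8,0]  = -123/512
G_11 [rbbbrrrrbrr]  L=[-1,-1/2,-1/4,-31/128]  R=[-123/512,-61/256,-15/64,-7/32,-3/16,-1/8,0]  = -247/1024
G_12 [rbbbrrrrbrrr]  L=[-1,-1/2,-1/4,-31/128]  R=[-247/1024,-123/512,-61/256,-15/64,-7/32,-3/16,-1/8,0]  = -495/2048
G_13 [rbbbrrrrbrrrb]  L=[-1,-1/2,-1/4,-31/128,-495/2048]  R=[-247/1024,-123/512,-61/256,-15/64,-7/32,-3/16,-1/8,0]  = -989/4096
G_14 [rbbbrrrrbrrrbr]  L=[-1,-1/2,-1/4,-31/128,-495/2048]  R=[-989/4096,-247/1024,-123/512,-61/256,-15/64,-7/32,-3/16,-1/8,0]  = -1979/8192
G_15 [rbbbrrrrbrrrbrb]  L=[-1,-1/2,-1/4,-31/128,-495/2048,-1979/8192]  R=[-989/4096,-247/1024,-123/512,-61/256,-15/64,-7/32,-3/16,-1/8,0]  = -3957/16384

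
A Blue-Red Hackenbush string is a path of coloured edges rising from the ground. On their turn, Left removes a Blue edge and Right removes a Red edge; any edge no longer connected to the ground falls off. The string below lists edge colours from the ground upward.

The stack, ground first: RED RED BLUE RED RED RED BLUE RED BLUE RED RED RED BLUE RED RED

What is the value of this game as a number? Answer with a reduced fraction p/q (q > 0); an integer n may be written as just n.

-15735/8192

R: Left { — }, Right { 0 } gives simplest -1
RR: Left { — }, Right { -1, 0 } gives simplest -2
RRB: Left { -2 }, Right { -1, 0 } gives simplest -3/2
RRBR: Left { -2 }, Right { -3/2, -1, 0 } gives simplest -7/4
RRBRR: Left { -2 }, Right { -7/4, -3/2, -1, 0 } gives simplest -15/8
RRBRRR: Left { -2 }, Right { -15/8, -7/4, -3/2, -1, 0 } gives simplest -31/16
RRBRRRB: Left { -2, -31/16 }, Right { -15/8, -7/4, -3/2, -1, 0 } gives simplest -61/32
RRBRRRBR: Left { -2, -31/16 }, Right { -61/32, -15/8, -7/4, -3/2, -1, 0 } gives simplest -123/64
RRBRRRBRB: Left { -2, -31/16, -123/64 }, Right { -61/32, -15/8, -7/4, -3/2, -1, 0 } gives simplest -245/128
RRBRRRBRBR: Left { -2, -31/16, -123/64 }, Right { -245/128, -61/32, -15/8, -7/4, -3/2, -1, 0 } gives simplest -491/256
RRBRRRBRBRR: Left { -2, -31/16, -123/64 }, Right { -491/256, -245/128, -61/32, -15/8, -7/4, -3/2, -1, 0 } gives simplest -983/512
RRBRRRBRBRRR: Left { -2, -31/16, -123/64 }, Right { -983/512, -491/256, -245/128, -61/32, -15/8, -7/4, -3/2, -1, 0 } gives simplest -1967/1024
RRBRRRBRBRRRB: Left { -2, -31/16, -123/64, -1967/1024 }, Right { -983/512, -491/256, -245/128, -61/32, -15/8, -7/4, -3/2, -1, 0 } gives simplest -3933/2048
RRBRRRBRBRRRBR: Left { -2, -31/16, -123/64, -1967/1024 }, Right { -3933/2048, -983/512, -491/256, -245/128, -61/32, -15/8, -7/4, -3/2, -1, 0 } gives simplest -7867/4096
RRBRRRBRBRRRBRR: Left { -2, -31/16, -123/64, -1967/1024 }, Right { -7867/4096, -3933/2048, -983/512, -491/256, -245/128, -61/32, -15/8, -7/4, -3/2, -1, 0 } gives simplest -15735/8192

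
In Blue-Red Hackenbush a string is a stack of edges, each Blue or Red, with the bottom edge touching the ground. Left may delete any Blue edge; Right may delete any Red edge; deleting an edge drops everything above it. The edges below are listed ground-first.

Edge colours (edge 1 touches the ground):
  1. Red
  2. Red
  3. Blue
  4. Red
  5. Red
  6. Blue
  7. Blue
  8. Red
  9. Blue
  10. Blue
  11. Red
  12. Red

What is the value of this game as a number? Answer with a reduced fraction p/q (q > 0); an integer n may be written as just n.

Build val(s[:k]) for k = 1..12, string s = Red Red Blue Red Red Blue Blue Red Blue Blue Red Red.
1 of 12 · R · max L −∞ · min R 0 -> -1
2 of 12 · RR · max L −∞ · min R -1 -> -2
3 of 12 · RRB · max L -2 · min R -1 -> -3/2
4 of 12 · RRBR · max L -2 · min R -3/2 -> -7/4
5 of 12 · RRBRR · max L -2 · min R -7/4 -> -15/8
6 of 12 · RRBRRB · max L -15/8 · min R -7/4 -> -29/16
7 of 12 · RRBRRBB · max L -29/16 · min R -7/4 -> -57/32
8 of 12 · RRBRRBBR · max L -29/16 · min R -57/32 -> -115/64
9 of 12 · RRBRRBBRB · max L -115/64 · min R -57/32 -> -229/128
10 of 12 · RRBRRBBRBB · max L -229/128 · min R -57/32 -> -457/256
11 of 12 · RRBRRBBRBBR · max L -229/128 · min R -457/256 -> -915/512
12 of 12 · RRBRRBBRBBRR · max L -229/128 · min R -915/512 -> -1831/1024

-1831/1024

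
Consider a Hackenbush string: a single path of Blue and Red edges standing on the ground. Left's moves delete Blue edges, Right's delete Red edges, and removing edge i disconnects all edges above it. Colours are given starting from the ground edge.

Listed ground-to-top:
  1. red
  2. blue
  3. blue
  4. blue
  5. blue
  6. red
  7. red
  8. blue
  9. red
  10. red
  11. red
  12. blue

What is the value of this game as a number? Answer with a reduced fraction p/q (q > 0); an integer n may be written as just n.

r: Left { — }, Right { 0 } → simplest -1
rb: Left { -1 }, Right { 0 } → simplest -1/2
rbb: Left { -1; -1/2 }, Right { 0 } → simplest -1/4
rbbb: Left { -1; -1/2; -1/4 }, Right { 0 } → simplest -1/8
rbbbb: Left { -1; -1/2; -1/4; -1/8 }, Right { 0 } → simplest -1/16
rbbbbr: Left { -1; -1/2; -1/4; -1/8 }, Right { -1/16; 0 } → simplest -3/32
rbbbbrr: Left { -1; -1/2; -1/4; -1/8 }, Right { -3/32; -1/16; 0 } → simplest -7/64
rbbbbrrb: Left { -1; -1/2; -1/4; -1/8; -7/64 }, Right { -3/32; -1/16; 0 } → simplest -13/128
rbbbbrrbr: Left { -1; -1/2; -1/4; -1/8; -7/64 }, Right { -13/128; -3/32; -1/16; 0 } → simplest -27/256
rbbbbrrbrr: Left { -1; -1/2; -1/4; -1/8; -7/64 }, Right { -27/256; -13/128; -3/32; -1/16; 0 } → simplest -55/512
rbbbbrrbrrr: Left { -1; -1/2; -1/4; -1/8; -7/64 }, Right { -55/512; -27/256; -13/128; -3/32; -1/16; 0 } → simplest -111/1024
rbbbbrrbrrrb: Left { -1; -1/2; -1/4; -1/8; -7/64; -111/1024 }, Right { -55/512; -27/256; -13/128; -3/32; -1/16; 0 } → simplest -221/2048

-221/2048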